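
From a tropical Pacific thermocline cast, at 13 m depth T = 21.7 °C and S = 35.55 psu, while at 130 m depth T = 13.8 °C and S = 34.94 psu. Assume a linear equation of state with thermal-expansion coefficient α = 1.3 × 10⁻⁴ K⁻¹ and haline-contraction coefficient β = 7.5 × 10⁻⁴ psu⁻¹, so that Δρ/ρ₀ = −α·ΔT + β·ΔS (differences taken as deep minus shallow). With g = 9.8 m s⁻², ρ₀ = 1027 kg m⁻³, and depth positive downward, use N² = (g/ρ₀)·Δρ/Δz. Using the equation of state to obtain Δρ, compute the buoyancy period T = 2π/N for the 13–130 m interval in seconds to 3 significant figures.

910 s

ΔT = -7.9 K, ΔS = -0.61 psu (deep − shallow).
Δρ/ρ₀ = −αΔT + βΔS = 1.027 × 10⁻³ − 4.575 × 10⁻⁴ = 5.695 × 10⁻⁴, so Δρ ≈ 0.5849 kg m⁻³.
N² = (g/ρ₀)·Δρ/Δz = g·(Δρ/ρ₀)/Δz = 9.8 × 5.695 × 10⁻⁴ / 117 = 4.7702 × 10⁻⁵ s⁻².
N = √(4.7702 × 10⁻⁵) = 6.9067 × 10⁻³ rad s⁻¹ → T = 2π/N = 909.72 s ≈ 910 s.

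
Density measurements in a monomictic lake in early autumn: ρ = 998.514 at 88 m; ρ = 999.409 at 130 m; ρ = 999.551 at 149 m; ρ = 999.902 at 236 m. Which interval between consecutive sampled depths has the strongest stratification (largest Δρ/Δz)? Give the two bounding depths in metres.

Compute the density gradient over each adjacent pair:
  88–130 m: Δρ/Δz = 0.895/42 = 0.021 kg m⁻⁴
  130–149 m: Δρ/Δz = 0.142/19 = 7.5 × 10⁻³ kg m⁻⁴
  149–236 m: Δρ/Δz = 0.351/87 = 4.0 × 10⁻³ kg m⁻⁴
The largest gradient is in the 88–130 m interval — the pycnocline.

88–130 m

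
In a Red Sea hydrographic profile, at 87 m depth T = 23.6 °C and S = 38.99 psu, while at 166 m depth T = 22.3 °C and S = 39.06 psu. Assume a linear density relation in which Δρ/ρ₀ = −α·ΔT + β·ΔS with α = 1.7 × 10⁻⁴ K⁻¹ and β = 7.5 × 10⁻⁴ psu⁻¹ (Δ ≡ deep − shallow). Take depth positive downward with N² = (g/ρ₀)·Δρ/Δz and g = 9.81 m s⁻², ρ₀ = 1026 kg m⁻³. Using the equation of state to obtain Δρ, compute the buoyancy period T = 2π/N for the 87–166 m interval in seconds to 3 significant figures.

1.08 × 10³ s

ΔT = -1.3 K, ΔS = +0.07 psu (deep − shallow).
Δρ/ρ₀ = −αΔT + βΔS = 2.21 × 10⁻⁴ + 5.25 × 10⁻⁵ = 2.735 × 10⁻⁴, so Δρ ≈ 0.2806 kg m⁻³.
N² = (g/ρ₀)·Δρ/Δz = g·(Δρ/ρ₀)/Δz = 9.81 × 2.735 × 10⁻⁴ / 79 = 3.3962 × 10⁻⁵ s⁻².
N = √(3.3962 × 10⁻⁵) = 5.8277 × 10⁻³ rad s⁻¹ → T = 2π/N = 1.0782 × 10³ s ≈ 1.08 × 10³ s.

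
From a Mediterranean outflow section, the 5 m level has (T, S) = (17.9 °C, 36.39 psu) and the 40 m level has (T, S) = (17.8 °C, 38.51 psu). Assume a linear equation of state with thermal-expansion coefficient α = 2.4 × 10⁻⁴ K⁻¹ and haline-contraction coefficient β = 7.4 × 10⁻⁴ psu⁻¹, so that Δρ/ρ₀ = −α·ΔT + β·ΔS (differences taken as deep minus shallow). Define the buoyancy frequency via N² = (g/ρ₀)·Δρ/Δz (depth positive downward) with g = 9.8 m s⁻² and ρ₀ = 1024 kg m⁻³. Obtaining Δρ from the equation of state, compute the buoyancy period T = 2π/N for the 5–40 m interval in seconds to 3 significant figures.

298 s

ΔT = -0.1 K, ΔS = +2.12 psu (deep − shallow).
Δρ/ρ₀ = −αΔT + βΔS = 2.40 × 10⁻⁵ + 1.5688 × 10⁻³ = 1.5928 × 10⁻³, so Δρ ≈ 1.631 kg m⁻³.
N² = (g/ρ₀)·Δρ/Δz = g·(Δρ/ρ₀)/Δz = 9.8 × 1.5928 × 10⁻³ / 35 = 4.4598 × 10⁻⁴ s⁻².
N = √(4.4598 × 10⁻⁴) = 0.021118 rad s⁻¹ → T = 2π/N = 297.53 s ≈ 298 s.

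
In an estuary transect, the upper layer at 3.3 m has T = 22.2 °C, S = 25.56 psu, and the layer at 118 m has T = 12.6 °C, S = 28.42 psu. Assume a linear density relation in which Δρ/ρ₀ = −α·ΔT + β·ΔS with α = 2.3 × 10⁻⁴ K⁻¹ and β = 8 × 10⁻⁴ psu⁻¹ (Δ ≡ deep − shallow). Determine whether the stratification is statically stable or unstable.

ΔT = 12.6 − 22.2 = -9.6 K and ΔS = 28.42 − 25.56 = +2.86 psu (deep − shallow).
−αΔT = 2.208 × 10⁻³; βΔS = 2.288 × 10⁻³; sum Δρ/ρ₀ = 4.496 × 10⁻³.
Δρ/ρ₀ > 0, so Δρ > 0: deeper water is denser → statically stable.

stable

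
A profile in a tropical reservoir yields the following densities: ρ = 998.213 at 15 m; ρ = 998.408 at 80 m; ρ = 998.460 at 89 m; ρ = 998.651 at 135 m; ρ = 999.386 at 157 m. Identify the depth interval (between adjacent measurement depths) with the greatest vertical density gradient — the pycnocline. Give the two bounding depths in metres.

Compute the density gradient over each adjacent pair:
  15–80 m: Δρ/Δz = 0.195/65 = 3.0 × 10⁻³ kg m⁻⁴
  80–89 m: Δρ/Δz = 0.052/9 = 5.8 × 10⁻³ kg m⁻⁴
  89–135 m: Δρ/Δz = 0.191/46 = 4.2 × 10⁻³ kg m⁻⁴
  135–157 m: Δρ/Δz = 0.735/22 = 0.033 kg m⁻⁴
The largest gradient is in the 135–157 m interval — the pycnocline.

135–157 m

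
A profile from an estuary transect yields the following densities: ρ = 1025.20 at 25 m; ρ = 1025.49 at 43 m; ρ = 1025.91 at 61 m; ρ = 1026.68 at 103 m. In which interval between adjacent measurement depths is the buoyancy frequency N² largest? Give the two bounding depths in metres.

43–61 m

Compute the density gradient over each adjacent pair:
  25–43 m: Δρ/Δz = 0.29/18 = 0.016 kg m⁻⁴
  43–61 m: Δρ/Δz = 0.42/18 = 0.023 kg m⁻⁴
  61–103 m: Δρ/Δz = 0.77/42 = 0.018 kg m⁻⁴
The largest gradient is in the 43–61 m interval — the pycnocline.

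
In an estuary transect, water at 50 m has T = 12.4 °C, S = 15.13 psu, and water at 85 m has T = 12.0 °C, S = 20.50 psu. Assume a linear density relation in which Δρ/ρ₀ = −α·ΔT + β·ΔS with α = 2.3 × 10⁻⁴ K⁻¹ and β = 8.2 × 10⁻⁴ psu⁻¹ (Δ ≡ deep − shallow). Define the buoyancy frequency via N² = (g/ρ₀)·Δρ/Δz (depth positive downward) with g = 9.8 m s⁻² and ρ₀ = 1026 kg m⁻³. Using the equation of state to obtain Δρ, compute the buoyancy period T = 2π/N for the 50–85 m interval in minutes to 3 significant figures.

2.95 min

ΔT = -0.4 K, ΔS = +5.37 psu (deep − shallow).
Δρ/ρ₀ = −αΔT + βΔS = 9.20 × 10⁻⁵ + 4.4034 × 10⁻³ = 4.4954 × 10⁻³, so Δρ ≈ 4.612 kg m⁻³.
N² = (g/ρ₀)·Δρ/Δz = g·(Δρ/ρ₀)/Δz = 9.8 × 4.4954 × 10⁻³ / 35 = 1.2587 × 10⁻³ s⁻².
N = √(1.2587 × 10⁻³) = 0.035478 rad s⁻¹ → T = 2π/N = 177.10 s = 2.9517 min ≈ 2.95 min.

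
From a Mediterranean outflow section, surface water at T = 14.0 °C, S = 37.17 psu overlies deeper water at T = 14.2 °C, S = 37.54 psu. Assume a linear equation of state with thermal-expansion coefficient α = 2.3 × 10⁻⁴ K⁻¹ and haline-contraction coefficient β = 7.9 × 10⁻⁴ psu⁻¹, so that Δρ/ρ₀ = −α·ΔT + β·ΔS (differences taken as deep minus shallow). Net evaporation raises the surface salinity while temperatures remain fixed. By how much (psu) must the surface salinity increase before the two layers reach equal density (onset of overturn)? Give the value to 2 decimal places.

Neutral buoyancy requires −α(T_deep − T_surf) + β(S_deep − S_surf′) = 0.
S_surf′ = S_deep − (α/β)·ΔT = 37.54 − (2.3 × 10⁻⁴/7.9 × 10⁻⁴)·(+0.2) = 37.4818 psu.
Increase required: 37.4818 − 37.17 = 0.3118 psu.

0.31 psu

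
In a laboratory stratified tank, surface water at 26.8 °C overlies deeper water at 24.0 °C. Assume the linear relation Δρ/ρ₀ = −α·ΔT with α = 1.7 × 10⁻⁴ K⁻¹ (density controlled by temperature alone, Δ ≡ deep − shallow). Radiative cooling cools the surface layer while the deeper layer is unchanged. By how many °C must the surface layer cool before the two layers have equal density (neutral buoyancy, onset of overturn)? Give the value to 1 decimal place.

With temperature the only control, equal density requires T_surf′ = T_deep.
T_surf′ = 24.0 °C.
Cooling required: 26.8 − 24.0 = 2.8 °C.

2.8 °C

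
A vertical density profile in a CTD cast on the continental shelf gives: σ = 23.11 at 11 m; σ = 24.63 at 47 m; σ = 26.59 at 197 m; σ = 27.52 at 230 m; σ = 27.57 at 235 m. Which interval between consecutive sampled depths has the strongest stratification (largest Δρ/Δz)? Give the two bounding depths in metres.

Compute the density gradient over each adjacent pair:
  11–47 m: Δρ/Δz = 1.52/36 = 0.042 kg m⁻⁴
  47–197 m: Δρ/Δz = 1.96/150 = 0.013 kg m⁻⁴
  197–230 m: Δρ/Δz = 0.93/33 = 0.028 kg m⁻⁴
  230–235 m: Δρ/Δz = 0.05/5 = 0.010 kg m⁻⁴
The largest gradient is in the 11–47 m interval — the pycnocline.

11–47 m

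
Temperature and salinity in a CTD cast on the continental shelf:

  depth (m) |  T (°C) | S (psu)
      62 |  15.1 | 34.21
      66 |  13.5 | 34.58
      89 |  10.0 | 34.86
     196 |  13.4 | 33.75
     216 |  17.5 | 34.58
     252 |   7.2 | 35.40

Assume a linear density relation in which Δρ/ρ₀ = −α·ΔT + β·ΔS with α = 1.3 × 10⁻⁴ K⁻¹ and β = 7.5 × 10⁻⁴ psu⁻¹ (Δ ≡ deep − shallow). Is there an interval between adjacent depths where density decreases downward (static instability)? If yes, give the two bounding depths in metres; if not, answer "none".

Evaluate Δρ/ρ₀ = −αΔT + βΔS across each adjacent pair:
  62–66 m: −αΔT+βΔS = −(1.3 × 10⁻⁴)(-1.6)+(7.5 × 10⁻⁴)(+0.37) = 4.9 × 10⁻⁴ → stable
  66–89 m: −αΔT+βΔS = −(1.3 × 10⁻⁴)(-3.5)+(7.5 × 10⁻⁴)(+0.28) = 6.7 × 10⁻⁴ → stable
  89–196 m: −αΔT+βΔS = −(1.3 × 10⁻⁴)(+3.4)+(7.5 × 10⁻⁴)(-1.11) = -1.3 × 10⁻³ → UNSTABLE
  196–216 m: −αΔT+βΔS = −(1.3 × 10⁻⁴)(+4.1)+(7.5 × 10⁻⁴)(+0.83) = 9.0 × 10⁻⁵ → stable
  216–252 m: −αΔT+βΔS = −(1.3 × 10⁻⁴)(-10.3)+(7.5 × 10⁻⁴)(+0.82) = 2.0 × 10⁻³ → stable
The 89–196 m interval has Δρ < 0: lighter water underlies denser water.

89–196 m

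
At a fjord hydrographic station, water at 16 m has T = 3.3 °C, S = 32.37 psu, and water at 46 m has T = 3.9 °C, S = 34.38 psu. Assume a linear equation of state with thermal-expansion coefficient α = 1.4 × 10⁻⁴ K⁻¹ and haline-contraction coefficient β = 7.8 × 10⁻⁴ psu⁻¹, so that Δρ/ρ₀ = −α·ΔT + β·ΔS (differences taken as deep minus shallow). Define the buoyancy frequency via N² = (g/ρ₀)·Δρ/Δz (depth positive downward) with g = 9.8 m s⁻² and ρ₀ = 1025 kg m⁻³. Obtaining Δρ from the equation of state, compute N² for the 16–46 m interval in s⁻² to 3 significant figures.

ΔT = +0.6 K, ΔS = +2.01 psu (deep − shallow).
Δρ/ρ₀ = −αΔT + βΔS = -8.40 × 10⁻⁵ + 1.5678 × 10⁻³ = 1.4838 × 10⁻³, so Δρ ≈ 1.521 kg m⁻³.
N² = (g/ρ₀)·Δρ/Δz = g·(Δρ/ρ₀)/Δz = 9.8 × 1.4838 × 10⁻³ / 30 = 4.8471 × 10⁻⁴ s⁻² ≈ 4.85 × 10⁻⁴ s⁻².

4.85 × 10⁻⁴ s⁻²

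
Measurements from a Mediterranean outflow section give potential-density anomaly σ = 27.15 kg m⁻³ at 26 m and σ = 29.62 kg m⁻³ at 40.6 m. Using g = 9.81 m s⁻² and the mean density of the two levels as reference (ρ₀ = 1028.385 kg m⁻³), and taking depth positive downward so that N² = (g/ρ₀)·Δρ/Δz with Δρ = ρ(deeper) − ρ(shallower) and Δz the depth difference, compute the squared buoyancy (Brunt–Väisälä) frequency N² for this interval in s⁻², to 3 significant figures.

1.61 × 10⁻³ s⁻²

Δρ = 1029.62 − 1027.15 = 2.47 kg m⁻³ over Δz = 40.6 − 26 = 14.6 m.
N² = (9.81/1028.385) × (2.47/14.6) = 1.6138 × 10⁻³ s⁻² ≈ 1.61 × 10⁻³ s⁻².
N² > 0, so the interval is statically stable.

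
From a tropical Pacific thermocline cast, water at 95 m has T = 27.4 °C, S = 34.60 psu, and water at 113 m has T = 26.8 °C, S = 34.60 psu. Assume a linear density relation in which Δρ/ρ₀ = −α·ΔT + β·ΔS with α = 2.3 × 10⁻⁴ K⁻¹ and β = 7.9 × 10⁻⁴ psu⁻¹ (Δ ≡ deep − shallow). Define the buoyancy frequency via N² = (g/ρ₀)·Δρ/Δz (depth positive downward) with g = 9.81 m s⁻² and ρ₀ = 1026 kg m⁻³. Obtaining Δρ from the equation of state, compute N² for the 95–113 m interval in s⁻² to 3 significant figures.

ΔT = -0.6 K, ΔS = +0.00 psu (deep − shallow).
Δρ/ρ₀ = −αΔT + βΔS = 1.38 × 10⁻⁴ + 0 = 1.38 × 10⁻⁴, so Δρ ≈ 0.1416 kg m⁻³.
N² = (g/ρ₀)·Δρ/Δz = g·(Δρ/ρ₀)/Δz = 9.81 × 1.38 × 10⁻⁴ / 18 = 7.5210 × 10⁻⁵ s⁻² ≈ 7.52 × 10⁻⁵ s⁻².

7.52 × 10⁻⁵ s⁻²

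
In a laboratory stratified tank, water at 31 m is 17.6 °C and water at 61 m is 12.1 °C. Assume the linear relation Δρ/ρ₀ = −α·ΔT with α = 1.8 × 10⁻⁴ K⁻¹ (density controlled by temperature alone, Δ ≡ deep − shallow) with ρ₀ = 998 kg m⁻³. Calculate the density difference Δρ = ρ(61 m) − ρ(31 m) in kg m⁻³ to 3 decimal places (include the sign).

+0.988 kg m⁻³

ΔT = -5.5 K, Δρ/ρ₀ = −αΔT = 9.90 × 10⁻⁴.
Δρ = 998 × (9.90 × 10⁻⁴) = +0.988 kg m⁻³.
Positive Δρ: denser below, stable.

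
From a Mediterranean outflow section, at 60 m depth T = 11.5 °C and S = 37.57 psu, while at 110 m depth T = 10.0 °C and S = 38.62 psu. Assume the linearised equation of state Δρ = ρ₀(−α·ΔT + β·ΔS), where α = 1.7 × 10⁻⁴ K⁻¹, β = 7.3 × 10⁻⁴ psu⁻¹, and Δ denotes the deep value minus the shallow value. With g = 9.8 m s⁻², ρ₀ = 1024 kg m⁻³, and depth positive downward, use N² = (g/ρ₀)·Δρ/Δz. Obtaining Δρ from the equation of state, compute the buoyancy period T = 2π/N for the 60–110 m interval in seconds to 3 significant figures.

444 s

ΔT = -1.5 K, ΔS = +1.05 psu (deep − shallow).
Δρ/ρ₀ = −αΔT + βΔS = 2.55 × 10⁻⁴ + 7.665 × 10⁻⁴ = 1.0215 × 10⁻³, so Δρ ≈ 1.046 kg m⁻³.
N² = (g/ρ₀)·Δρ/Δz = g·(Δρ/ρ₀)/Δz = 9.8 × 1.0215 × 10⁻³ / 50 = 2.0021 × 10⁻⁴ s⁻².
N = √(2.0021 × 10⁻⁴) = 0.014150 rad s⁻¹ → T = 2π/N = 444.04 s ≈ 444 s.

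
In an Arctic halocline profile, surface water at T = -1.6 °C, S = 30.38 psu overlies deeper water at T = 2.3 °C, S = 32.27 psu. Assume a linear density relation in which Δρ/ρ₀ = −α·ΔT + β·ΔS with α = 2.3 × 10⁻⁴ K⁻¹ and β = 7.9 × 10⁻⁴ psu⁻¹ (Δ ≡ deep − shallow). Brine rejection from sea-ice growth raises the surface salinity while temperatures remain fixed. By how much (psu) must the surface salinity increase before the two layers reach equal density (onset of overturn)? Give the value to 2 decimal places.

Neutral buoyancy requires −α(T_deep − T_surf) + β(S_deep − S_surf′) = 0.
S_surf′ = S_deep − (α/β)·ΔT = 32.27 − (2.3 × 10⁻⁴/7.9 × 10⁻⁴)·(+3.9) = 31.1346 psu.
Increase required: 31.1346 − 30.38 = 0.7546 psu.

0.75 psu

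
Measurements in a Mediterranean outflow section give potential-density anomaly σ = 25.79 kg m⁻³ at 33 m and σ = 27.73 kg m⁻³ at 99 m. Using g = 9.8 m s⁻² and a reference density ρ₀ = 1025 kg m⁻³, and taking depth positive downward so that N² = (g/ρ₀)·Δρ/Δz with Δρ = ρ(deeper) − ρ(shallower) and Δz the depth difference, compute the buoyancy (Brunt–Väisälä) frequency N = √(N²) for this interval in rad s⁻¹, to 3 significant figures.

Δρ = 1027.73 − 1025.79 = 1.94 kg m⁻³ over Δz = 99 − 33 = 66 m.
N² = (9.8/1025) × (1.94/66) = 2.8103 × 10⁻⁴ s⁻².
N = √(2.8103 × 10⁻⁴) = 0.016764 rad s⁻¹ ≈ 0.0168 rad s⁻¹.

0.0168 rad s⁻¹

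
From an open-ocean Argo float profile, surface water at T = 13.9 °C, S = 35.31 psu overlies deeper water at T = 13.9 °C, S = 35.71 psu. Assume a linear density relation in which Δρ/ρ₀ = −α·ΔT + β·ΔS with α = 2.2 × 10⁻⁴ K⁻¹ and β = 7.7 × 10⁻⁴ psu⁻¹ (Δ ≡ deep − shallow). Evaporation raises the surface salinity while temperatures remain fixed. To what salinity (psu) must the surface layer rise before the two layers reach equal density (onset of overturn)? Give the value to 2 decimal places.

Neutral buoyancy requires −α(T_deep − T_surf) + β(S_deep − S_surf′) = 0.
S_surf′ = S_deep − (α/β)·ΔT = 35.71 − (2.2 × 10⁻⁴/7.7 × 10⁻⁴)·(+0.0) = 35.7100 psu.
Increase required: 35.7100 − 35.31 = 0.4000 psu.

35.71 psu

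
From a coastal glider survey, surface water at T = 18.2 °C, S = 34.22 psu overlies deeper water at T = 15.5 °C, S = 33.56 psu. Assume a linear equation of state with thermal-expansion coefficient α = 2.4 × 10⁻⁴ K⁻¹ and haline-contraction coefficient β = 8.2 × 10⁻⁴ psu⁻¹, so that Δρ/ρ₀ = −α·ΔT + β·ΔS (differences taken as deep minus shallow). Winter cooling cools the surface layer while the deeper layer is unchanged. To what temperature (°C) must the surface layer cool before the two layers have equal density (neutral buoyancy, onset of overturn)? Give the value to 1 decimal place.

Neutral buoyancy requires Δρ = 0, i.e. −α(T_deep − T_surf′) + β(S_deep − S_surf) = 0.
T_surf′ = T_deep − (β/α)·ΔS = 15.5 − (8.2 × 10⁻⁴/2.4 × 10⁻⁴)·(-0.66) = 17.755 °C.
Cooling required: 18.2 − (17.755) = 0.445 °C.

17.8 °C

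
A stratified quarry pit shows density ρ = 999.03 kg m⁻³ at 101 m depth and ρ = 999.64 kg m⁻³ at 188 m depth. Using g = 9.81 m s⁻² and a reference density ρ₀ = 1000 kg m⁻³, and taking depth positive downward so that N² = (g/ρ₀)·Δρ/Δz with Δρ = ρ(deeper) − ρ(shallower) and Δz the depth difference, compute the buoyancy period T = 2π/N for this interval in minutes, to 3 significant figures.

12.6 min

Δρ = 999.64 − 999.03 = 0.61 kg m⁻³ over Δz = 188 − 101 = 87 m.
N² = (9.81/1000) × (0.61/87) = 6.8783 × 10⁻⁵ s⁻².
N = √(6.8783 × 10⁻⁵) = 8.2936 × 10⁻³ rad s⁻¹, so T = 2π/N = 757.59 s = 12.627 min ≈ 12.6 min.
N² > 0, so the interval is statically stable.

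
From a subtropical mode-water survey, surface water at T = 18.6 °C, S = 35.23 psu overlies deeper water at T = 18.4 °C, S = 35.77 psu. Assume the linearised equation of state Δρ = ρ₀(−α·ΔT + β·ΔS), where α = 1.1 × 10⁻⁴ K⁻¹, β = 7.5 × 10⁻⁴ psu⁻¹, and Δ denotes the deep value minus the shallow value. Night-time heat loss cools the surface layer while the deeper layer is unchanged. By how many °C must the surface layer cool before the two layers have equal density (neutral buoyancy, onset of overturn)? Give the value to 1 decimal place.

Neutral buoyancy requires Δρ = 0, i.e. −α(T_deep − T_surf′) + β(S_deep − S_surf) = 0.
T_surf′ = T_deep − (β/α)·ΔS = 18.4 − (7.5 × 10⁻⁴/1.1 × 10⁻⁴)·(+0.54) = 14.718 °C.
Cooling required: 18.6 − (14.718) = 3.882 °C.

3.9 °C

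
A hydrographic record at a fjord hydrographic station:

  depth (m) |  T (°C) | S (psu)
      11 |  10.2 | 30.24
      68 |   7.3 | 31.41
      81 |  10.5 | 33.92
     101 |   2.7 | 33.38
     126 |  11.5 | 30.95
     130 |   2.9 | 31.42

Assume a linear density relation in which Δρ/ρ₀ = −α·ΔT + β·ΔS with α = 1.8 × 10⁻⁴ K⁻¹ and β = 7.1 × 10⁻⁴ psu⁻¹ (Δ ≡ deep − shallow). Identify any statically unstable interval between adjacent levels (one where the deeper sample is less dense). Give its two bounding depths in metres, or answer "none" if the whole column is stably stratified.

Evaluate Δρ/ρ₀ = −αΔT + βΔS across each adjacent pair:
  11–68 m: −αΔT+βΔS = −(1.8 × 10⁻⁴)(-2.9)+(7.1 × 10⁻⁴)(+1.17) = 1.4 × 10⁻³ → stable
  68–81 m: −αΔT+βΔS = −(1.8 × 10⁻⁴)(+3.2)+(7.1 × 10⁻⁴)(+2.51) = 1.2 × 10⁻³ → stable
  81–101 m: −αΔT+βΔS = −(1.8 × 10⁻⁴)(-7.8)+(7.1 × 10⁻⁴)(-0.54) = 1.0 × 10⁻³ → stable
  101–126 m: −αΔT+βΔS = −(1.8 × 10⁻⁴)(+8.8)+(7.1 × 10⁻⁴)(-2.43) = -3.3 × 10⁻³ → UNSTABLE
  126–130 m: −αΔT+βΔS = −(1.8 × 10⁻⁴)(-8.6)+(7.1 × 10⁻⁴)(+0.47) = 1.9 × 10⁻³ → stable
The 101–126 m interval has Δρ < 0: lighter water underlies denser water.

101–126 m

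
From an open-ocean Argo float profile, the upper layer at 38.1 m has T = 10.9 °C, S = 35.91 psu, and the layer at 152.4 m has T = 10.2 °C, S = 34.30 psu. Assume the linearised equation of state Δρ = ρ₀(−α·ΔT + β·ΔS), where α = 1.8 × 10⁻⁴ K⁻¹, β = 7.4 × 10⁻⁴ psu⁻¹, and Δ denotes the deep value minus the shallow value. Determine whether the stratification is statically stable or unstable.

ΔT = 10.2 − 10.9 = -0.7 K and ΔS = 34.30 − 35.91 = -1.61 psu (deep − shallow).
−αΔT = 1.26 × 10⁻⁴; βΔS = -1.1914 × 10⁻³; sum Δρ/ρ₀ = -1.0654 × 10⁻³.
Δρ/ρ₀ < 0, so Δρ < 0: deeper water is lighter → statically unstable; the column would overturn.

unstable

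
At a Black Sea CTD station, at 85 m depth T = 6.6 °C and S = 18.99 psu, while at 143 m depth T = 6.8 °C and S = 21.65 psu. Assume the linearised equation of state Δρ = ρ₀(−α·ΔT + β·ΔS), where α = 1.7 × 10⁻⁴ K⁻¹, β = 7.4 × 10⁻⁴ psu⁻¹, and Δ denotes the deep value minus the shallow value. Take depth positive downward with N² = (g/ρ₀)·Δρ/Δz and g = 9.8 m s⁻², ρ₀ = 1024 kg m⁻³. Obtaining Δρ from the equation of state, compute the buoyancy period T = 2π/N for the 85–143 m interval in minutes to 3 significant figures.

5.79 min

ΔT = +0.2 K, ΔS = +2.66 psu (deep − shallow).
Δρ/ρ₀ = −αΔT + βΔS = -3.40 × 10⁻⁵ + 1.9684 × 10⁻³ = 1.9344 × 10⁻³, so Δρ ≈ 1.981 kg m⁻³.
N² = (g/ρ₀)·Δρ/Δz = g·(Δρ/ρ₀)/Δz = 9.8 × 1.9344 × 10⁻³ / 58 = 3.2685 × 10⁻⁴ s⁻².
N = √(3.2685 × 10⁻⁴) = 0.018079 rad s⁻¹ → T = 2π/N = 347.54 s = 5.7923 min ≈ 5.79 min.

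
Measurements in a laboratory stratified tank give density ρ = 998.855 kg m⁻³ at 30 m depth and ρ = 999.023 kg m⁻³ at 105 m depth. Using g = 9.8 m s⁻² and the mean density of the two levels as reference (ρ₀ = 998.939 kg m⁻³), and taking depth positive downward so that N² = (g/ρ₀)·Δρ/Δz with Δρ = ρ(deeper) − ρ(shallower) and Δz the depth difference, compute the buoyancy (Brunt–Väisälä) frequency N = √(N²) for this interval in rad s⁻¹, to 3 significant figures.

4.69 × 10⁻³ rad s⁻¹

Δρ = 999.023 − 998.855 = 0.168 kg m⁻³ over Δz = 105 − 30 = 75 m.
N² = (9.8/998.939) × (0.168/75) = 2.1975 × 10⁻⁵ s⁻².
N = √(2.1975 × 10⁻⁵) = 4.6877 × 10⁻³ rad s⁻¹ ≈ 4.69 × 10⁻³ rad s⁻¹.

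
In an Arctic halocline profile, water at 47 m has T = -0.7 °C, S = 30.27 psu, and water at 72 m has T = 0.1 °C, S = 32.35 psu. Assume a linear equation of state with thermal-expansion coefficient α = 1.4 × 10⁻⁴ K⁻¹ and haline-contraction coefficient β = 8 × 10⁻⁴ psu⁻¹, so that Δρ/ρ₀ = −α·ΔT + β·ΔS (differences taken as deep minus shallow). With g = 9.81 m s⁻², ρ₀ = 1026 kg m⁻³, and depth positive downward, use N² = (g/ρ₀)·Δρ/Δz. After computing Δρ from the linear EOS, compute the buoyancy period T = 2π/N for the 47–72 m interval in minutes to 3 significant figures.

4.24 min

ΔT = +0.8 K, ΔS = +2.08 psu (deep − shallow).
Δρ/ρ₀ = −αΔT + βΔS = -1.12 × 10⁻⁴ + 1.664 × 10⁻³ = 1.552 × 10⁻³, so Δρ ≈ 1.592 kg m⁻³.
N² = (g/ρ₀)·Δρ/Δz = g·(Δρ/ρ₀)/Δz = 9.81 × 1.552 × 10⁻³ / 25 = 6.0900 × 10⁻⁴ s⁻².
N = √(6.0900 × 10⁻⁴) = 0.024678 rad s⁻¹ → T = 2π/N = 254.61 s = 4.2435 min ≈ 4.24 min.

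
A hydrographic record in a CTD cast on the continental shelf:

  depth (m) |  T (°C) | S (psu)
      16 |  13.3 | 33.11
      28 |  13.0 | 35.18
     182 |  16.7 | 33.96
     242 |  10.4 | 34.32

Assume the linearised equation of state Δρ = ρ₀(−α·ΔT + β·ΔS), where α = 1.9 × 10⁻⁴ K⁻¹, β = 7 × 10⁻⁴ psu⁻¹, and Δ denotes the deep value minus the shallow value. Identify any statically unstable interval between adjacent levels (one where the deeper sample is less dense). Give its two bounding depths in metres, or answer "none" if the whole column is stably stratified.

28–182 m

Evaluate Δρ/ρ₀ = −αΔT + βΔS across each adjacent pair:
  16–28 m: −αΔT+βΔS = −(1.9 × 10⁻⁴)(-0.3)+(7 × 10⁻⁴)(+2.07) = 1.5 × 10⁻³ → stable
  28–182 m: −αΔT+βΔS = −(1.9 × 10⁻⁴)(+3.7)+(7 × 10⁻⁴)(-1.22) = -1.6 × 10⁻³ → UNSTABLE
  182–242 m: −αΔT+βΔS = −(1.9 × 10⁻⁴)(-6.3)+(7 × 10⁻⁴)(+0.36) = 1.4 × 10⁻³ → stable
The 28–182 m interval has Δρ < 0: lighter water underlies denser water.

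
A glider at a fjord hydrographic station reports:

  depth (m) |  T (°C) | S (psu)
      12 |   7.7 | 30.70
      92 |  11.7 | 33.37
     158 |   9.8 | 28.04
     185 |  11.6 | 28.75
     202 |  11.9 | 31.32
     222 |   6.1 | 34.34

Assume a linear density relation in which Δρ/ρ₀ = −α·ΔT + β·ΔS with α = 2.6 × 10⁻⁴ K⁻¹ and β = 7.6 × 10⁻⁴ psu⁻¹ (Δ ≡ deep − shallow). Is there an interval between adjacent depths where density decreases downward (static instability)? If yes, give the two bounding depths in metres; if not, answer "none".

Evaluate Δρ/ρ₀ = −αΔT + βΔS across each adjacent pair:
  12–92 m: −αΔT+βΔS = −(2.6 × 10⁻⁴)(+4.0)+(7.6 × 10⁻⁴)(+2.67) = 9.9 × 10⁻⁴ → stable
  92–158 m: −αΔT+βΔS = −(2.6 × 10⁻⁴)(-1.9)+(7.6 × 10⁻⁴)(-5.33) = -3.6 × 10⁻³ → UNSTABLE
  158–185 m: −αΔT+βΔS = −(2.6 × 10⁻⁴)(+1.8)+(7.6 × 10⁻⁴)(+0.71) = 7.2 × 10⁻⁵ → stable
  185–202 m: −αΔT+βΔS = −(2.6 × 10⁻⁴)(+0.3)+(7.6 × 10⁻⁴)(+2.57) = 1.9 × 10⁻³ → stable
  202–222 m: −αΔT+βΔS = −(2.6 × 10⁻⁴)(-5.8)+(7.6 × 10⁻⁴)(+3.02) = 3.8 × 10⁻³ → stable
The 92–158 m interval has Δρ < 0: lighter water underlies denser water.

92–158 m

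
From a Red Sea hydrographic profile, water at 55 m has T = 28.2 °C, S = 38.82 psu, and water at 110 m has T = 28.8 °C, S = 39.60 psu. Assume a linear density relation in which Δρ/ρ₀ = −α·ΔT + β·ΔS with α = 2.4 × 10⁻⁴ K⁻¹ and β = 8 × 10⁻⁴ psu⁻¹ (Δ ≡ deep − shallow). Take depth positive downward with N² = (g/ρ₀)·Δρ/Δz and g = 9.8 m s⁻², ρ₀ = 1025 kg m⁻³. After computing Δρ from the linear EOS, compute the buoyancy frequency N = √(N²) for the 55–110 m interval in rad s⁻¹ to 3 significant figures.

9.25 × 10⁻³ rad s⁻¹

ΔT = +0.6 K, ΔS = +0.78 psu (deep − shallow).
Δρ/ρ₀ = −αΔT + βΔS = -1.44 × 10⁻⁴ + 6.24 × 10⁻⁴ = 4.80 × 10⁻⁴, so Δρ ≈ 0.4920 kg m⁻³.
N² = (g/ρ₀)·Δρ/Δz = g·(Δρ/ρ₀)/Δz = 9.8 × 4.80 × 10⁻⁴ / 55 = 8.5527 × 10⁻⁵ s⁻².
N = √(8.5527 × 10⁻⁵) = 9.2481 × 10⁻³ rad s⁻¹ ≈ 9.25 × 10⁻³ rad s⁻¹.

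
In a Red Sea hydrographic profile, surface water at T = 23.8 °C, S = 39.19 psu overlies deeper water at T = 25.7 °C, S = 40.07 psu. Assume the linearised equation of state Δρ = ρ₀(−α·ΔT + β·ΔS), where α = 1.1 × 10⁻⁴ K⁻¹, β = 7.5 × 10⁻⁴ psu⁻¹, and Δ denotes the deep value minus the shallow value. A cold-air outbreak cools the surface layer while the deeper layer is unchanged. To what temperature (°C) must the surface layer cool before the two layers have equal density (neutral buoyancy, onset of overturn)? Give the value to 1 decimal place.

Neutral buoyancy requires Δρ = 0, i.e. −α(T_deep − T_surf′) + β(S_deep − S_surf) = 0.
T_surf′ = T_deep − (β/α)·ΔS = 25.7 − (7.5 × 10⁻⁴/1.1 × 10⁻⁴)·(+0.88) = 19.700 °C.
Cooling required: 23.8 − (19.700) = 4.100 °C.

19.7 °C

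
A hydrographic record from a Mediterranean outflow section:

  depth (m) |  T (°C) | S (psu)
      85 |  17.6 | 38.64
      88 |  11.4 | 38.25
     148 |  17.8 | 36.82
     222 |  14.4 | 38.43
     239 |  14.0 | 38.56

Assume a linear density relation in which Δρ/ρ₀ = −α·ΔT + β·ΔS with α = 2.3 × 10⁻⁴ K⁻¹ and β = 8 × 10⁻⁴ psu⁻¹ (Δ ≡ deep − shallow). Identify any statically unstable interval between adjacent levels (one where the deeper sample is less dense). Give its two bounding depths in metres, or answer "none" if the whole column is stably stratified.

88–148 m

Evaluate Δρ/ρ₀ = −αΔT + βΔS across each adjacent pair:
  85–88 m: −αΔT+βΔS = −(2.3 × 10⁻⁴)(-6.2)+(8 × 10⁻⁴)(-0.39) = 1.1 × 10⁻³ → stable
  88–148 m: −αΔT+βΔS = −(2.3 × 10⁻⁴)(+6.4)+(8 × 10⁻⁴)(-1.43) = -2.6 × 10⁻³ → UNSTABLE
  148–222 m: −αΔT+βΔS = −(2.3 × 10⁻⁴)(-3.4)+(8 × 10⁻⁴)(+1.61) = 2.1 × 10⁻³ → stable
  222–239 m: −αΔT+βΔS = −(2.3 × 10⁻⁴)(-0.4)+(8 × 10⁻⁴)(+0.13) = 2.0 × 10⁻⁴ → stable
The 88–148 m interval has Δρ < 0: lighter water underlies denser water.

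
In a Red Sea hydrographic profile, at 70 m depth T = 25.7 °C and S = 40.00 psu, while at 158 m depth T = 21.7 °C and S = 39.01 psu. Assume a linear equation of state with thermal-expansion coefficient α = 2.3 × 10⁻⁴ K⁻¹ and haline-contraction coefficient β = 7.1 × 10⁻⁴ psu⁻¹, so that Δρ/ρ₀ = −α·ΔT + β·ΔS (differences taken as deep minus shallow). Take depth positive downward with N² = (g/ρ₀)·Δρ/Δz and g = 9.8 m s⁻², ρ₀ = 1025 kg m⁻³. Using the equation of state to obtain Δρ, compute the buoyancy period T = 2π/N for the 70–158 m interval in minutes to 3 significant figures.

21.3 min

ΔT = -4.0 K, ΔS = -0.99 psu (deep − shallow).
Δρ/ρ₀ = −αΔT + βΔS = 9.20 × 10⁻⁴ − 7.029 × 10⁻⁴ = 2.171 × 10⁻⁴, so Δρ ≈ 0.2225 kg m⁻³.
N² = (g/ρ₀)·Δρ/Δz = g·(Δρ/ρ₀)/Δz = 9.8 × 2.171 × 10⁻⁴ / 88 = 2.4177 × 10⁻⁵ s⁻².
N = √(2.4177 × 10⁻⁵) = 4.9170 × 10⁻³ rad s⁻¹ → T = 2π/N = 1.2778 × 10³ s = 21.297 min ≈ 21.3 min.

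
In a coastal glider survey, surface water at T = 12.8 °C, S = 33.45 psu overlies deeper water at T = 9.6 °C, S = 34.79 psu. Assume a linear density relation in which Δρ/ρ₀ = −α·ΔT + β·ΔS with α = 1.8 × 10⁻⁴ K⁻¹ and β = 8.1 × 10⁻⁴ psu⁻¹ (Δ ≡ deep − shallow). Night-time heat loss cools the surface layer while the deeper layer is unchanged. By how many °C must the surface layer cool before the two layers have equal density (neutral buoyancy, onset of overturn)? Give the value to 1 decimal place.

Neutral buoyancy requires Δρ = 0, i.e. −α(T_deep − T_surf′) + β(S_deep − S_surf) = 0.
T_surf′ = T_deep − (β/α)·ΔS = 9.6 − (8.1 × 10⁻⁴/1.8 × 10⁻⁴)·(+1.34) = 3.570 °C.
Cooling required: 12.8 − (3.570) = 9.230 °C.

9.2 °C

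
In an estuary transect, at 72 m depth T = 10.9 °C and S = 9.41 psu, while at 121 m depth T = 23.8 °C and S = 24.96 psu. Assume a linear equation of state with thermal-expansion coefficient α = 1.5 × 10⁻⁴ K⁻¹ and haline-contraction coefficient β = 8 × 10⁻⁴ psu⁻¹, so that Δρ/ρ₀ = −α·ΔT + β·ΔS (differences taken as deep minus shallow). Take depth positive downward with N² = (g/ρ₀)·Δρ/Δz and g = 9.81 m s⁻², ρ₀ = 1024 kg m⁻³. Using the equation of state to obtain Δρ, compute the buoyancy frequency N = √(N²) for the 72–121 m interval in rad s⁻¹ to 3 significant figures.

0.0459 rad s⁻¹

ΔT = +12.9 K, ΔS = +15.55 psu (deep − shallow).
Δρ/ρ₀ = −αΔT + βΔS = -1.935 × 10⁻³ + 0.01244 = 0.010505, so Δρ ≈ 10.76 kg m⁻³.
N² = (g/ρ₀)·Δρ/Δz = g·(Δρ/ρ₀)/Δz = 9.81 × 0.010505 / 49 = 2.1031 × 10⁻³ s⁻².
N = √(2.1031 × 10⁻³) = 0.045860 rad s⁻¹ ≈ 0.0459 rad s⁻¹.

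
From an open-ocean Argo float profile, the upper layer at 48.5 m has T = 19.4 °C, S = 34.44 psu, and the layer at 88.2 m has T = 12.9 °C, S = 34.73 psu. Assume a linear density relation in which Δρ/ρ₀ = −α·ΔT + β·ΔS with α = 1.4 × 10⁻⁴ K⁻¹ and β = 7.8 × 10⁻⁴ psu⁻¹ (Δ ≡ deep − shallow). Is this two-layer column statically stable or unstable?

ΔT = 12.9 − 19.4 = -6.5 K and ΔS = 34.73 − 34.44 = +0.29 psu (deep − shallow).
−αΔT = 9.10 × 10⁻⁴; βΔS = 2.262 × 10⁻⁴; sum Δρ/ρ₀ = 1.1362 × 10⁻³.
Δρ/ρ₀ > 0, so Δρ > 0: deeper water is denser → statically stable.

stable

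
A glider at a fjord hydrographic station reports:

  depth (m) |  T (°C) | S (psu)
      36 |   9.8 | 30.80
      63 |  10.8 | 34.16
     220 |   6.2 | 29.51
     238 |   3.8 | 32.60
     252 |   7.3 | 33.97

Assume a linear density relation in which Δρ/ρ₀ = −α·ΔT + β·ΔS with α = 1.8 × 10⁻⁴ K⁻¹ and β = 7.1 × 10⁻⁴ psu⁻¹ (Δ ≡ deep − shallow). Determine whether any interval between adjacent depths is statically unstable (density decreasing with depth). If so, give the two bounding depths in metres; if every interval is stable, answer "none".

Evaluate Δρ/ρ₀ = −αΔT + βΔS across each adjacent pair:
  36–63 m: −αΔT+βΔS = −(1.8 × 10⁻⁴)(+1.0)+(7.1 × 10⁻⁴)(+3.36) = 2.2 × 10⁻³ → stable
  63–220 m: −αΔT+βΔS = −(1.8 × 10⁻⁴)(-4.6)+(7.1 × 10⁻⁴)(-4.65) = -2.5 × 10⁻³ → UNSTABLE
  220–238 m: −αΔT+βΔS = −(1.8 × 10⁻⁴)(-2.4)+(7.1 × 10⁻⁴)(+3.09) = 2.6 × 10⁻³ → stable
  238–252 m: −αΔT+βΔS = −(1.8 × 10⁻⁴)(+3.5)+(7.1 × 10⁻⁴)(+1.37) = 3.4 × 10⁻⁴ → stable
The 63–220 m interval has Δρ < 0: lighter water underlies denser water.

63–220 m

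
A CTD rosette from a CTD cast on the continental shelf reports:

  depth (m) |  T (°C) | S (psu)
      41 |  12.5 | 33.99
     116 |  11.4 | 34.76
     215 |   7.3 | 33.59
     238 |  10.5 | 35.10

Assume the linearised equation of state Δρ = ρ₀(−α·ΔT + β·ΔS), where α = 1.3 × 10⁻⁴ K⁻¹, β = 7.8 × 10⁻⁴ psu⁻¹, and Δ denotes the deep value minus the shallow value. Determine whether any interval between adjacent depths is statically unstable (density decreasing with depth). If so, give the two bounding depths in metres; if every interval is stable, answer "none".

Evaluate Δρ/ρ₀ = −αΔT + βΔS across each adjacent pair:
  41–116 m: −αΔT+βΔS = −(1.3 × 10⁻⁴)(-1.1)+(7.8 × 10⁻⁴)(+0.77) = 7.4 × 10⁻⁴ → stable
  116–215 m: −αΔT+βΔS = −(1.3 × 10⁻⁴)(-4.1)+(7.8 × 10⁻⁴)(-1.17) = -3.8 × 10⁻⁴ → UNSTABLE
  215–238 m: −αΔT+βΔS = −(1.3 × 10⁻⁴)(+3.2)+(7.8 × 10⁻⁴)(+1.51) = 7.6 × 10⁻⁴ → stable
The 116–215 m interval has Δρ < 0: lighter water underlies denser water.

116–215 m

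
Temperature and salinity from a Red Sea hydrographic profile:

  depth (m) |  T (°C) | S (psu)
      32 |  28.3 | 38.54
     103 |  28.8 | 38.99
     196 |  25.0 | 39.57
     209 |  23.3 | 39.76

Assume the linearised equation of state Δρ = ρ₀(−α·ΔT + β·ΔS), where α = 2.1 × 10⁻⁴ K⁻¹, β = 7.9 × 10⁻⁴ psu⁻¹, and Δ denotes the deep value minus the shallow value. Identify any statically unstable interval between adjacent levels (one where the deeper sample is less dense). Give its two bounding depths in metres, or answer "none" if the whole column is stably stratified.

Evaluate Δρ/ρ₀ = −αΔT + βΔS across each adjacent pair:
  32–103 m: −αΔT+βΔS = −(2.1 × 10⁻⁴)(+0.5)+(7.9 × 10⁻⁴)(+0.45) = 2.5 × 10⁻⁴ → stable
  103–196 m: −αΔT+βΔS = −(2.1 × 10⁻⁴)(-3.8)+(7.9 × 10⁻⁴)(+0.58) = 1.3 × 10⁻³ → stable
  196–209 m: −αΔT+βΔS = −(2.1 × 10⁻⁴)(-1.7)+(7.9 × 10⁻⁴)(+0.19) = 5.1 × 10⁻⁴ → stable
Every interval has Δρ > 0: the column is stably stratified throughout.

none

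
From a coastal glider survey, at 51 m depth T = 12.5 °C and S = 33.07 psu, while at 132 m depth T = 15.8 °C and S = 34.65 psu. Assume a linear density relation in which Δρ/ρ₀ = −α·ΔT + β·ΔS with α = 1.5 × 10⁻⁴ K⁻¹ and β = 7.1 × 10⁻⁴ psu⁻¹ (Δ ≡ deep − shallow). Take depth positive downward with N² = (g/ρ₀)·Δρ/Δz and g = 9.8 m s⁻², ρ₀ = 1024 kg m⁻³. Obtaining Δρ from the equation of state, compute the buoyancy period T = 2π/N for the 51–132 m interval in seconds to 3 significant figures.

722 s

ΔT = +3.3 K, ΔS = +1.58 psu (deep − shallow).
Δρ/ρ₀ = −αΔT + βΔS = -4.95 × 10⁻⁴ + 1.1218 × 10⁻³ = 6.268 × 10⁻⁴, so Δρ ≈ 0.6418 kg m⁻³.
N² = (g/ρ₀)·Δρ/Δz = g·(Δρ/ρ₀)/Δz = 9.8 × 6.268 × 10⁻⁴ / 81 = 7.5835 × 10⁻⁵ s⁻².
N = √(7.5835 × 10⁻⁵) = 8.7083 × 10⁻³ rad s⁻¹ → T = 2π/N = 721.52 s ≈ 722 s.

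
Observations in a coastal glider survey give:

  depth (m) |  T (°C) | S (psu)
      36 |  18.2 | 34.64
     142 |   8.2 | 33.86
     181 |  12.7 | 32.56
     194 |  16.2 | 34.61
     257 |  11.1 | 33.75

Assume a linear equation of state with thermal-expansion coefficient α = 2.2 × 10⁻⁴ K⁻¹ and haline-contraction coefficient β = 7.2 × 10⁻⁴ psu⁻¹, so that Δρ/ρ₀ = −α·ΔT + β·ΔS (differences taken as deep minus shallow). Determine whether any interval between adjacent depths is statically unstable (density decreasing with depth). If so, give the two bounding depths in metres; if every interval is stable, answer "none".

Evaluate Δρ/ρ₀ = −αΔT + βΔS across each adjacent pair:
  36–142 m: −αΔT+βΔS = −(2.2 × 10⁻⁴)(-10.0)+(7.2 × 10⁻⁴)(-0.78) = 1.6 × 10⁻³ → stable
  142–181 m: −αΔT+βΔS = −(2.2 × 10⁻⁴)(+4.5)+(7.2 × 10⁻⁴)(-1.30) = -1.9 × 10⁻³ → UNSTABLE
  181–194 m: −αΔT+βΔS = −(2.2 × 10⁻⁴)(+3.5)+(7.2 × 10⁻⁴)(+2.05) = 7.1 × 10⁻⁴ → stable
  194–257 m: −αΔT+βΔS = −(2.2 × 10⁻⁴)(-5.1)+(7.2 × 10⁻⁴)(-0.86) = 5.0 × 10⁻⁴ → stable
The 142–181 m interval has Δρ < 0: lighter water underlies denser water.

142–181 m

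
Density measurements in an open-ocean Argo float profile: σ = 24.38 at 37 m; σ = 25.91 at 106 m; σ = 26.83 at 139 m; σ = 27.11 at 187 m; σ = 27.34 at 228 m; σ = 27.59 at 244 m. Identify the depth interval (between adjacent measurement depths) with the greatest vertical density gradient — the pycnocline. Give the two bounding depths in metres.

Compute the density gradient over each adjacent pair:
  37–106 m: Δρ/Δz = 1.53/69 = 0.022 kg m⁻⁴
  106–139 m: Δρ/Δz = 0.92/33 = 0.028 kg m⁻⁴
  139–187 m: Δρ/Δz = 0.28/48 = 5.8 × 10⁻³ kg m⁻⁴
  187–228 m: Δρ/Δz = 0.23/41 = 5.6 × 10⁻³ kg m⁻⁴
  228–244 m: Δρ/Δz = 0.25/16 = 0.016 kg m⁻⁴
The largest gradient is in the 106–139 m interval — the pycnocline.

106–139 m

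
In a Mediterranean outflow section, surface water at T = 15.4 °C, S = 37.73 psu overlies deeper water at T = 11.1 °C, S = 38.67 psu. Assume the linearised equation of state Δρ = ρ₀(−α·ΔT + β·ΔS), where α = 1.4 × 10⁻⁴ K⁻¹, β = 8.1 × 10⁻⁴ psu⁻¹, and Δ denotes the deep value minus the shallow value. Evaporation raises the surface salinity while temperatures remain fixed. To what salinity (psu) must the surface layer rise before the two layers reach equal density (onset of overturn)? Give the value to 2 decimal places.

39.41 psu

Neutral buoyancy requires −α(T_deep − T_surf) + β(S_deep − S_surf′) = 0.
S_surf′ = S_deep − (α/β)·ΔT = 38.67 − (1.4 × 10⁻⁴/8.1 × 10⁻⁴)·(-4.3) = 39.4132 psu.
Increase required: 39.4132 − 37.73 = 1.6832 psu.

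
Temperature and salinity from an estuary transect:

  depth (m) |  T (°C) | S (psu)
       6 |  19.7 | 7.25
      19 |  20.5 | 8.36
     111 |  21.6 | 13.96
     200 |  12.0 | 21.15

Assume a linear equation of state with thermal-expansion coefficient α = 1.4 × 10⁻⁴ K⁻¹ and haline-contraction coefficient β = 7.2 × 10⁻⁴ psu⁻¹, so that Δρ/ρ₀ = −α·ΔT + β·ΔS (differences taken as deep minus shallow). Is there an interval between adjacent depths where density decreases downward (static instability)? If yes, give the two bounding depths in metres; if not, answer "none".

none

Evaluate Δρ/ρ₀ = −αΔT + βΔS across each adjacent pair:
  6–19 m: −αΔT+βΔS = −(1.4 × 10⁻⁴)(+0.8)+(7.2 × 10⁻⁴)(+1.11) = 6.9 × 10⁻⁴ → stable
  19–111 m: −αΔT+βΔS = −(1.4 × 10⁻⁴)(+1.1)+(7.2 × 10⁻⁴)(+5.60) = 3.9 × 10⁻³ → stable
  111–200 m: −αΔT+βΔS = −(1.4 × 10⁻⁴)(-9.6)+(7.2 × 10⁻⁴)(+7.19) = 6.5 × 10⁻³ → stable
Every interval has Δρ > 0: the column is stably stratified throughout.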